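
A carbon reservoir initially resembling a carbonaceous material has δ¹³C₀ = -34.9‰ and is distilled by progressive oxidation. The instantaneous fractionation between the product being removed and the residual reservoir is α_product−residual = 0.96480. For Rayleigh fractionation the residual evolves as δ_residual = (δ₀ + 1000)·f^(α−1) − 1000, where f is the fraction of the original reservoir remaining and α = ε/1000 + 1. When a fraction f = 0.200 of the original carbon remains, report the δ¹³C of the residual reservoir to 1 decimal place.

Rayleigh residual: δ_res = (δ₀ + 1000)·f^(α−1) − 1000
α − 1 = -0.03520
f^(α−1) = 0.200^(-0.03520) = 1.058288
δ_res = (-34.9 + 1000) × 1.058288 − 1000 = 1021.353 − 1000 = 21.35‰

21.4‰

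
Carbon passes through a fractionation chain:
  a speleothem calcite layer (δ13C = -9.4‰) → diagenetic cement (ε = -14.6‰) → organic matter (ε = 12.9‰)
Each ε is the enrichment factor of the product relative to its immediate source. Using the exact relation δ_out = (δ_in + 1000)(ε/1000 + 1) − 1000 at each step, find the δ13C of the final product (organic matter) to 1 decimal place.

step 1: δ = (-9.40 + 1000)·(-14.6/1000 + 1) − 1000 = -23.86‰
step 2: δ = (-23.86 + 1000)·(12.9/1000 + 1) − 1000 = -11.27‰

-11.3‰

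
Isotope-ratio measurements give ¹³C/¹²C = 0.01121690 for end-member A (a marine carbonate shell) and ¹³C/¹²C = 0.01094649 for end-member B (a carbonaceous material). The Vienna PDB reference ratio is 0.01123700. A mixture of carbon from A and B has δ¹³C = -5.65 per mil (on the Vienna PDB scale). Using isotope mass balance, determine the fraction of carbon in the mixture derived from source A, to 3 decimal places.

δ_A = (0.01121690/0.01123700 − 1)×1000 = (0.998211 − 1)×1000 = -1.789 per mil
δ_B = (0.01094649/0.01123700 − 1)×1000 = (0.974147 − 1)×1000 = -25.853 per mil
f_A = (δ_mix − δ_B)/(δ_A − δ_B) = (-5.65 − (-25.853))/(-1.789 − (-25.853))
f_A = 20.203 / 24.064 = 0.8395

0.840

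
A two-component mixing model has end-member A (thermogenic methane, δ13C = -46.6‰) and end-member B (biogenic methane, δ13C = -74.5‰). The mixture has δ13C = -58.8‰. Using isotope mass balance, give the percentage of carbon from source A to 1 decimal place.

56.3%

δ_mix = f_A·δ_A + (1 − f_A)·δ_B  ⇒  f_A = (δ_mix − δ_B)/(δ_A − δ_B)
f_A = (-58.8 − (-74.5)) / (-46.6 − (-74.5))
f_A = 15.7 / 27.9 = 0.5627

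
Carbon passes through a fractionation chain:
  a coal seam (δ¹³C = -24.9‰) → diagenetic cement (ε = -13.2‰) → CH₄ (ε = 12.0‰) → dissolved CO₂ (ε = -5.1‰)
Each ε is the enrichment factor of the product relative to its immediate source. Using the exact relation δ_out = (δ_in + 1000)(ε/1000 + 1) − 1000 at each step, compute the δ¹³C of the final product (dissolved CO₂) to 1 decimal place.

-31.2‰

step 1: δ = (-24.90 + 1000)·(-13.2/1000 + 1) − 1000 = -37.77‰
step 2: δ = (-37.77 + 1000)·(12.0/1000 + 1) − 1000 = -26.22‰
step 3: δ = (-26.22 + 1000)·(-5.1/1000 + 1) − 1000 = -31.19‰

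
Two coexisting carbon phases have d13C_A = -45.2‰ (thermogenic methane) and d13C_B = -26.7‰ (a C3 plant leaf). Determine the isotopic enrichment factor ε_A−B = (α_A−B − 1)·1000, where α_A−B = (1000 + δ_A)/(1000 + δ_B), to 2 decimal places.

α_A−B = (1000 + -45.2) / (1000 + -26.7) = 954.8 / 973.3 = 0.980992
ε_A−B = (0.980992 − 1) × 1000 = -19.008‰
(The approximation ε ≈ δ_A − δ_B would give -18.5‰.)

-19.01‰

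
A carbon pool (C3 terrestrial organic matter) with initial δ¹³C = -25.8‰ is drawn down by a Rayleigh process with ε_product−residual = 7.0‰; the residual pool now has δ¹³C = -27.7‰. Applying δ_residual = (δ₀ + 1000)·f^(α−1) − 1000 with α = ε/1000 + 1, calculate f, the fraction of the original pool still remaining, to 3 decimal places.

α − 1 = ε/1000 = 0.0070
(δ_res + 1000)/(δ₀ + 1000) = (-27.7 + 1000)/(-25.8 + 1000) = 972.3/974.2 = 0.998050
f = 0.998050^(1/0.0070) = exp(ln(0.998050)/0.0070) = exp(-0.00195/0.0070)
f = exp(-0.2789) = 0.7566

0.757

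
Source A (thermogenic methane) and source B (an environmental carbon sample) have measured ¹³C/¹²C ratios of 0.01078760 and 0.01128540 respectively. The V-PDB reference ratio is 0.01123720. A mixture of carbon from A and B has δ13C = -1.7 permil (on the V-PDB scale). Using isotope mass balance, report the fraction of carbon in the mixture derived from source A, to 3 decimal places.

δ_A = (0.01078760/0.01123720 − 1)×1000 = (0.959990 − 1)×1000 = -40.010 permil
δ_B = (0.01128540/0.01123720 − 1)×1000 = (1.004289 − 1)×1000 = 4.289 permil
f_A = (δ_mix − δ_B)/(δ_A − δ_B) = (-1.7 − (4.289))/(-40.010 − (4.289))
f_A = -5.989 / -44.299 = 0.1352

0.135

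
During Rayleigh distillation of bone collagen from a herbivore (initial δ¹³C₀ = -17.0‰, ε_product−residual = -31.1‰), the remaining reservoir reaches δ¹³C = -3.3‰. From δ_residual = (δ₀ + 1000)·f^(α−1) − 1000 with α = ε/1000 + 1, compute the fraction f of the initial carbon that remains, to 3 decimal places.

α − 1 = ε/1000 = -0.0311
(δ_res + 1000)/(δ₀ + 1000) = (-3.3 + 1000)/(-17.0 + 1000) = 996.7/983.0 = 1.013937
f = 1.013937^(1/-0.0311) = exp(ln(1.013937)/-0.0311) = exp(0.01384/-0.0311)
f = exp(-0.4450) = 0.6408

0.641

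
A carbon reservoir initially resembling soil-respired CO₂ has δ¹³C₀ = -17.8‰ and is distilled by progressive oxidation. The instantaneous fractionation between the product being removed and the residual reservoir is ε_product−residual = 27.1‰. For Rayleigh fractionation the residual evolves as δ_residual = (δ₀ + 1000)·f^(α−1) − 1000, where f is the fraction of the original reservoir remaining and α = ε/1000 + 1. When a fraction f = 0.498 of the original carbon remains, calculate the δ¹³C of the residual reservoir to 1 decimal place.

Rayleigh residual: δ_res = (δ₀ + 1000)·f^(α−1) − 1000
α = ε/1000 + 1 = 1.02710, so α − 1 = 0.02710
f^(α−1) = 0.498^(0.02710) = 0.981284
δ_res = (-17.8 + 1000) × 0.981284 − 1000 = 963.818 − 1000 = -36.18‰

-36.2‰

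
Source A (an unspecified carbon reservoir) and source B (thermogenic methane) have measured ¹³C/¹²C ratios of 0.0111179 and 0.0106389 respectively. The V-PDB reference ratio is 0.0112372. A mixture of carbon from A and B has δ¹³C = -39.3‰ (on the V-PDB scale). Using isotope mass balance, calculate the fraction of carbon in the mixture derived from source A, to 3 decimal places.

0.327

δ_A = (0.0111179/0.0112372 − 1)×1000 = (0.989383 − 1)×1000 = -10.617‰
δ_B = (0.0106389/0.0112372 − 1)×1000 = (0.946757 − 1)×1000 = -53.243‰
f_A = (δ_mix − δ_B)/(δ_A − δ_B) = (-39.3 − (-53.243))/(-10.617 − (-53.243))
f_A = 13.943 / 42.626 = 0.3271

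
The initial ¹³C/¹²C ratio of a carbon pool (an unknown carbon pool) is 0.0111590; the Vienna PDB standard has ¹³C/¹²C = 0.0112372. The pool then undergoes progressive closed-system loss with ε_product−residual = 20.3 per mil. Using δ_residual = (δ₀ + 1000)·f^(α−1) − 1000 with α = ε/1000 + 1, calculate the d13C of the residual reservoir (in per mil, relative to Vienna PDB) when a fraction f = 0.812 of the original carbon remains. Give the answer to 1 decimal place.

δ₀ = (0.0111590/0.0112372 − 1)×1000 = (0.993041 − 1)×1000 = -6.959 per mil
α − 1 = ε/1000 = 0.0203
f^(α−1) = 0.812^(0.0203) = 0.995781
δ_res = (-6.959 + 1000) × 0.995781 − 1000 = 988.852 − 1000 = -11.15 per mil

-11.1 per mil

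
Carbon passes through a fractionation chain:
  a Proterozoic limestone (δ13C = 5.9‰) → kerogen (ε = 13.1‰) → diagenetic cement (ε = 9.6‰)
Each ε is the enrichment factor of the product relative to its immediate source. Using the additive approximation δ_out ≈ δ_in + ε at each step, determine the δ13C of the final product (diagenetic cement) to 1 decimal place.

step 1: δ ≈ 5.9 + (13.1) = 19.0‰
step 2: δ ≈ 19.0 + (9.6) = 28.6‰

28.6‰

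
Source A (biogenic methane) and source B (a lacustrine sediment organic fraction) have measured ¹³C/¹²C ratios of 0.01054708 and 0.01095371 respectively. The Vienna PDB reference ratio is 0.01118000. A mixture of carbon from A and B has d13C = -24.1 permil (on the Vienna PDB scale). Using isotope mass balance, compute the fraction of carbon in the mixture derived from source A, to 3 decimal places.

0.106

δ_A = (0.01054708/0.01118000 − 1)×1000 = (0.943388 − 1)×1000 = -56.612 permil
δ_B = (0.01095371/0.01118000 − 1)×1000 = (0.979759 − 1)×1000 = -20.241 permil
f_A = (δ_mix − δ_B)/(δ_A − δ_B) = (-24.1 − (-20.241))/(-56.612 − (-20.241))
f_A = -3.859 / -36.371 = 0.1061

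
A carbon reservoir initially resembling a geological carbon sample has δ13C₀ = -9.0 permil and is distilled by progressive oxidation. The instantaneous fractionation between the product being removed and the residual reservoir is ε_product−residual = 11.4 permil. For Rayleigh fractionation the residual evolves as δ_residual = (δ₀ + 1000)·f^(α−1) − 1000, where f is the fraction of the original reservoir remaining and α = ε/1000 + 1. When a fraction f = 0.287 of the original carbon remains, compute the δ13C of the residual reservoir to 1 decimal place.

-23.0 permil

Rayleigh residual: δ_res = (δ₀ + 1000)·f^(α−1) − 1000
α = ε/1000 + 1 = 1.01140, so α − 1 = 0.01140
f^(α−1) = 0.287^(0.01140) = 0.985870
δ_res = (-9.0 + 1000) × 0.985870 − 1000 = 976.998 − 1000 = -23.00 permil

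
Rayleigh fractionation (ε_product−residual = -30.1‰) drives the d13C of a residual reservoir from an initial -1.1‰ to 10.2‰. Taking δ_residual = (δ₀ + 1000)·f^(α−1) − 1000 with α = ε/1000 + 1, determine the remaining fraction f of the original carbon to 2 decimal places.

α − 1 = ε/1000 = -0.0301
(δ_res + 1000)/(δ₀ + 1000) = (10.2 + 1000)/(-1.1 + 1000) = 1010.2/998.9 = 1.011312
f = 1.011312^(1/-0.0301) = exp(ln(1.011312)/-0.0301) = exp(0.01125/-0.0301)
f = exp(-0.3737) = 0.6882

0.69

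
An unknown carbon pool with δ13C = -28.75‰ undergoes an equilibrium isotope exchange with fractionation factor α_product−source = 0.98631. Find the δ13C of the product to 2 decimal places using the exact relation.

-42.05‰

δ_product = (δ_source + 1000)·α − 1000
δ_product = (-28.75 + 1000) × 0.98631 − 1000
δ_product = 957.954 − 1000 = -42.046‰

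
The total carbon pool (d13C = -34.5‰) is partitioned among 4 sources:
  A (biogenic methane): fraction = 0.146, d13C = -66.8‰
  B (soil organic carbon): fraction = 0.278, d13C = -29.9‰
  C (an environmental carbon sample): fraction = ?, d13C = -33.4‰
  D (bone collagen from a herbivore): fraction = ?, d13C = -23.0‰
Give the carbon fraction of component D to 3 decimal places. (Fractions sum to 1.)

Let f_D and f_C be the unknown fractions; fractions sum to 1 so f_D + f_C = 0.576.
Mass balance: Σ fᵢ·δᵢ = δ_bulk ⇒ f_D·(-23.0) + f_C·(-33.4) = -34.5 − (-18.065) = -16.435
Substitute f_C = 0.576 − f_D:
f_D·(-23.0 − -33.4) = -16.435 − 0.576×(-33.4) = 2.803
f_D = 2.803 / 10.4 = 0.2696

0.270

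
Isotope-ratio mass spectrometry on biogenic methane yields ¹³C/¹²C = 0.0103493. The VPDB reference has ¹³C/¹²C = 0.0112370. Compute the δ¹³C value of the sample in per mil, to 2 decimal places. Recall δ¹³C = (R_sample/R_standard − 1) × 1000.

δ¹³C = (R_sample / R_standard − 1) × 1000
R_sample / R_standard = 0.0103493 / 0.0112370 = 0.921002
δ¹³C = (0.921002 − 1) × 1000 = -78.998 per mil

-79.00 per mil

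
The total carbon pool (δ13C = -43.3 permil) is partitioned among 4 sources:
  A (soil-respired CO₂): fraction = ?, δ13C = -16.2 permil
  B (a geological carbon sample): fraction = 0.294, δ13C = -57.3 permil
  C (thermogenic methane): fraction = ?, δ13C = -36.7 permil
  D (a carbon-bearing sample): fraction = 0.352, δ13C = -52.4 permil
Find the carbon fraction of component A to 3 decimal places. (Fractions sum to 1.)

Let f_A and f_C be the unknown fractions; fractions sum to 1 so f_A + f_C = 0.354.
Mass balance: Σ fᵢ·δᵢ = δ_bulk ⇒ f_A·(-16.2) + f_C·(-36.7) = -43.3 − (-35.291) = -8.009
Substitute f_C = 0.354 − f_A:
f_A·(-16.2 − -36.7) = -8.009 − 0.354×(-36.7) = 4.983
f_A = 4.983 / 20.5 = 0.2431

0.243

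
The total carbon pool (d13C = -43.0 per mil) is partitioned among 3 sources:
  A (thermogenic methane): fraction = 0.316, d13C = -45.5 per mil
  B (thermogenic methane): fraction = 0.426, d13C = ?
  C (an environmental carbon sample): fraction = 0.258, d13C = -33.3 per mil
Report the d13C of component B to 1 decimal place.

Isotope mass balance: δ_bulk = Σ fᵢ·δᵢ.
-43.0 = 0.316×(-45.5) + 0.426×δ_B + 0.258×(-33.3)
0.426·δ_B = -43.0 − (-22.969) = -20.031
δ_B = -20.031 / 0.426 = -47.02 per mil

-47.0 per mil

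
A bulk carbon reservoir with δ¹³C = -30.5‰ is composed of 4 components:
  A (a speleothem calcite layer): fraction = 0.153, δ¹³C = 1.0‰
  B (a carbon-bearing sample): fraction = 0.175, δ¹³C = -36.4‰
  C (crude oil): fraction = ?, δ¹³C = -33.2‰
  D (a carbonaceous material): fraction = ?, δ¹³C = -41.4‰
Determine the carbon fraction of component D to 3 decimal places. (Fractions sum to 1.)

Let f_D and f_C be the unknown fractions; fractions sum to 1 so f_D + f_C = 0.672.
Mass balance: Σ fᵢ·δᵢ = δ_bulk ⇒ f_D·(-41.4) + f_C·(-33.2) = -30.5 − (-6.217) = -24.283
Substitute f_C = 0.672 − f_D:
f_D·(-41.4 − -33.2) = -24.283 − 0.672×(-33.2) = -1.973
f_D = -1.973 / -8.2 = 0.2406

0.241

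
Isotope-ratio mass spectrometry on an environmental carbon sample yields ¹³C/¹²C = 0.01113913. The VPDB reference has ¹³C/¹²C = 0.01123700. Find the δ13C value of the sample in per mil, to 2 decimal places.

-8.71 per mil

δ13C = (R_sample / R_standard − 1) × 1000
R_sample / R_standard = 0.01113913 / 0.01123700 = 0.991290
δ13C = (0.991290 − 1) × 1000 = -8.710 per mil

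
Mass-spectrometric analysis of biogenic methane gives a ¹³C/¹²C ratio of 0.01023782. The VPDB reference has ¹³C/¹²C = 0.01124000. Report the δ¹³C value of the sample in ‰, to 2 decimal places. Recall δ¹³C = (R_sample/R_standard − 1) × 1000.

-89.16‰

δ¹³C = (R_sample / R_standard − 1) × 1000
R_sample / R_standard = 0.01023782 / 0.01124000 = 0.910838
δ¹³C = (0.910838 − 1) × 1000 = -89.162‰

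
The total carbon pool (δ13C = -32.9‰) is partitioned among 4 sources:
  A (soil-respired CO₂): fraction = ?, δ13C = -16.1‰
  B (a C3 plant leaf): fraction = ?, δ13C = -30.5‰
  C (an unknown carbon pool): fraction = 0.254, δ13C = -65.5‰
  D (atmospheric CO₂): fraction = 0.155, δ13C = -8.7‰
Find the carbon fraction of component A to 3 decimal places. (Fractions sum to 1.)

Let f_A and f_B be the unknown fractions; fractions sum to 1 so f_A + f_B = 0.591.
Mass balance: Σ fᵢ·δᵢ = δ_bulk ⇒ f_A·(-16.1) + f_B·(-30.5) = -32.9 − (-17.986) = -14.914
Substitute f_B = 0.591 − f_A:
f_A·(-16.1 − -30.5) = -14.914 − 0.591×(-30.5) = 3.111
f_A = 3.111 / 14.4 = 0.2160

0.216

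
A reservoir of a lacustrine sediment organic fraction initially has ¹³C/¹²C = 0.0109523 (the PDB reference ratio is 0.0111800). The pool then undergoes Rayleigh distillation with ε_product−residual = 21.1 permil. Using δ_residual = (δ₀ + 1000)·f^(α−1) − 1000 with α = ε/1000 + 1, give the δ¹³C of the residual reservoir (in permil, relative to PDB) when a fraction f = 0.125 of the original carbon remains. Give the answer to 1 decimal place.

δ₀ = (0.0109523/0.0111800 − 1)×1000 = (0.979633 − 1)×1000 = -20.367 permil
α − 1 = ε/1000 = 0.0211
f^(α−1) = 0.125^(0.0211) = 0.957072
δ_res = (-20.367 + 1000) × 0.957072 − 1000 = 937.580 − 1000 = -62.42 permil

-62.4 permil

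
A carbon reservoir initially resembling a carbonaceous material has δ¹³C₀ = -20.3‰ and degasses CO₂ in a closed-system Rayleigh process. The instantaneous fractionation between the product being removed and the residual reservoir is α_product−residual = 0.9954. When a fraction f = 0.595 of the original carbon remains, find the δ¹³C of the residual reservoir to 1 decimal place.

-18.0‰

Rayleigh residual: δ_res = (δ₀ + 1000)·f^(α−1) − 1000
α − 1 = -0.00460
f^(α−1) = 0.595^(-0.00460) = 1.002391
δ_res = (-20.3 + 1000) × 1.002391 − 1000 = 982.043 − 1000 = -17.96‰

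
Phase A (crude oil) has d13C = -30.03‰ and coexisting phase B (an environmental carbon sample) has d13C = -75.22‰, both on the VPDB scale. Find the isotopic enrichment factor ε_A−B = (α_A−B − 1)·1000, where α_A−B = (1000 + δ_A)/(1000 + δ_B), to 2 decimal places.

48.87‰

α_A−B = (1000 + -30.03) / (1000 + -75.22) = 969.97 / 924.78 = 1.048866
ε_A−B = (1.048866 − 1) × 1000 = 48.866‰
(The approximation ε ≈ δ_A − δ_B would give 45.19‰.)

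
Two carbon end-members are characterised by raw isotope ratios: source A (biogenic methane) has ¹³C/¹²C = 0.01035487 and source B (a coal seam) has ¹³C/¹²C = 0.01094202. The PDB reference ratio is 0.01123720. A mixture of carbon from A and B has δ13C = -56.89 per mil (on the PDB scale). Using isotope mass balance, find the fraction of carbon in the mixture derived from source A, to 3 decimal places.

δ_A = (0.01035487/0.01123720 − 1)×1000 = (0.921481 − 1)×1000 = -78.519 per mil
δ_B = (0.01094202/0.01123720 − 1)×1000 = (0.973732 − 1)×1000 = -26.268 per mil
f_A = (δ_mix − δ_B)/(δ_A − δ_B) = (-56.89 − (-26.268))/(-78.519 − (-26.268))
f_A = -30.622 / -52.251 = 0.5861

0.586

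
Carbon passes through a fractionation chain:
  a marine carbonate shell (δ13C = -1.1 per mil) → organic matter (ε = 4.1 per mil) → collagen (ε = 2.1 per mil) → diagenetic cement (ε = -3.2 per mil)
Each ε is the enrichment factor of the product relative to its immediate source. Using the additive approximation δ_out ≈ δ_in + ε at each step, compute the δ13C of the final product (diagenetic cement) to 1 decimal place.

1.9 per mil

step 1: δ ≈ -1.1 + (4.1) = 3.0 per mil
step 2: δ ≈ 3.0 + (2.1) = 5.1 per mil
step 3: δ ≈ 5.1 + (-3.2) = 1.9 per mil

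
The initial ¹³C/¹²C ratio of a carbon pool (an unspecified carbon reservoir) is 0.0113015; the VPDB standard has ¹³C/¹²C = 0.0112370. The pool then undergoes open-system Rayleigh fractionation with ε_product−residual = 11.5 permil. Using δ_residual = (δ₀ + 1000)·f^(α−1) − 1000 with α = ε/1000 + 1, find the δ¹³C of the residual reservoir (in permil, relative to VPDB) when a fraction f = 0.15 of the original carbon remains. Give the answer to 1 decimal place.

δ₀ = (0.0113015/0.0112370 − 1)×1000 = (1.005740 − 1)×1000 = 5.740 permil
α − 1 = ε/1000 = 0.0115
f^(α−1) = 0.15^(0.0115) = 0.978419
δ_res = (5.740 + 1000) × 0.978419 − 1000 = 984.035 − 1000 = -15.96 permil

-16.0 permil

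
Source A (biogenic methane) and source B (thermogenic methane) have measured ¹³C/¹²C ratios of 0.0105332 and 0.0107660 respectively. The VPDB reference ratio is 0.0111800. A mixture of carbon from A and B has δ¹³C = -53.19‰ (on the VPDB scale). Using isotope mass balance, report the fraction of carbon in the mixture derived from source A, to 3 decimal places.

δ_A = (0.0105332/0.0111800 − 1)×1000 = (0.942147 − 1)×1000 = -57.853‰
δ_B = (0.0107660/0.0111800 − 1)×1000 = (0.962970 − 1)×1000 = -37.030‰
f_A = (δ_mix − δ_B)/(δ_A − δ_B) = (-53.19 − (-37.030))/(-57.853 − (-37.030))
f_A = -16.160 / -20.823 = 0.7760

0.776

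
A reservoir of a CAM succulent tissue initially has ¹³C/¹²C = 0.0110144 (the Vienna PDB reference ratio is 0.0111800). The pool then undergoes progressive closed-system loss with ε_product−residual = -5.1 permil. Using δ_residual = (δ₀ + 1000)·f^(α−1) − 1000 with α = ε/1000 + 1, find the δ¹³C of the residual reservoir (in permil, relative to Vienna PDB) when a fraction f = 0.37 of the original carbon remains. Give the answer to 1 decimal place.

δ₀ = (0.0110144/0.0111800 − 1)×1000 = (0.985188 − 1)×1000 = -14.812 permil
α − 1 = ε/1000 = -0.0051
f^(α−1) = 0.37^(-0.0051) = 1.005084
δ_res = (-14.812 + 1000) × 1.005084 − 1000 = 990.196 − 1000 = -9.80 permil

-9.8 permil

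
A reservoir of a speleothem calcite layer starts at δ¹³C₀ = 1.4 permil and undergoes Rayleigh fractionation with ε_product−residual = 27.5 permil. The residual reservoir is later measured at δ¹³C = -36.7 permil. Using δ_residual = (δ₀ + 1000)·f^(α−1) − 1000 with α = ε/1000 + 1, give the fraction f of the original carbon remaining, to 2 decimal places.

α − 1 = ε/1000 = 0.0275
(δ_res + 1000)/(δ₀ + 1000) = (-36.7 + 1000)/(1.4 + 1000) = 963.3/1001.4 = 0.961953
f = 0.961953^(1/0.0275) = exp(ln(0.961953)/0.0275) = exp(-0.03879/0.0275)
f = exp(-1.4105) = 0.2440

0.24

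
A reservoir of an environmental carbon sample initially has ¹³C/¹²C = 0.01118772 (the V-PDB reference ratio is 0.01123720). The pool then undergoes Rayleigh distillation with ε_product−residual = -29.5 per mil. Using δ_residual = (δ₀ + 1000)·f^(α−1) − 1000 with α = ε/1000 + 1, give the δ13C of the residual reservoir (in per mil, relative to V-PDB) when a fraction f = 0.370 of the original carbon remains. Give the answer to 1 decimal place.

δ₀ = (0.01118772/0.01123720 − 1)×1000 = (0.995597 − 1)×1000 = -4.403 per mil
α − 1 = ε/1000 = -0.0295
f^(α−1) = 0.370^(-0.0295) = 1.029765
δ_res = (-4.403 + 1000) × 1.029765 − 1000 = 1025.231 − 1000 = 25.23 per mil

25.2 per mil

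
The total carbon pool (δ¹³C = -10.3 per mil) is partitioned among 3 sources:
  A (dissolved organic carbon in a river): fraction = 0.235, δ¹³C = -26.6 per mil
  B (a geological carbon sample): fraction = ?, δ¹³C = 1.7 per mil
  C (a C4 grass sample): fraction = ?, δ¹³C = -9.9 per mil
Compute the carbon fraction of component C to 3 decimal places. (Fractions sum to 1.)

0.461

Let f_C and f_B be the unknown fractions; fractions sum to 1 so f_C + f_B = 0.765.
Mass balance: Σ fᵢ·δᵢ = δ_bulk ⇒ f_C·(-9.9) + f_B·(1.7) = -10.3 − (-6.251) = -4.049
Substitute f_B = 0.765 − f_C:
f_C·(-9.9 − 1.7) = -4.049 − 0.765×(1.7) = -5.350
f_C = -5.350 / -11.6 = 0.4612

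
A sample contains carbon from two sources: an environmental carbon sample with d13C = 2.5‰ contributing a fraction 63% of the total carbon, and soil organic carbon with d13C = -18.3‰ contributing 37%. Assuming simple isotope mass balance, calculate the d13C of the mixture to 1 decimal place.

δ_mix = f_A·δ_A + f_B·δ_B
δ_mix = 0.63 × (2.5) + 0.37 × (-18.3)
δ_mix = 1.57 + -6.77 = -5.20‰

-5.2‰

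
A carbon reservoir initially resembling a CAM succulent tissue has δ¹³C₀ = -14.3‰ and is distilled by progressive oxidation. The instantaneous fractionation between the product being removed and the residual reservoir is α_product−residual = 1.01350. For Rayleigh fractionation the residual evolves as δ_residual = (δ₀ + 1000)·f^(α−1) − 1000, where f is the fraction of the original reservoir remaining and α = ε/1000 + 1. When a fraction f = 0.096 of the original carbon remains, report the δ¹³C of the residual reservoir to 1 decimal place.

-45.0‰

Rayleigh residual: δ_res = (δ₀ + 1000)·f^(α−1) − 1000
α − 1 = 0.01350
f^(α−1) = 0.096^(0.01350) = 0.968859
δ_res = (-14.3 + 1000) × 0.968859 − 1000 = 955.005 − 1000 = -45.00‰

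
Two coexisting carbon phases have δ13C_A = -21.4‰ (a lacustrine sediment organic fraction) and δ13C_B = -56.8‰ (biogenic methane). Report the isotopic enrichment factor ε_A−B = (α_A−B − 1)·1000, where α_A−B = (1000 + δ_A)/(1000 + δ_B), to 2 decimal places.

α_A−B = (1000 + -21.4) / (1000 + -56.8) = 978.6 / 943.2 = 1.037532
ε_A−B = (1.037532 − 1) × 1000 = 37.532‰
(The approximation ε ≈ δ_A − δ_B would give 35.4‰.)

37.53‰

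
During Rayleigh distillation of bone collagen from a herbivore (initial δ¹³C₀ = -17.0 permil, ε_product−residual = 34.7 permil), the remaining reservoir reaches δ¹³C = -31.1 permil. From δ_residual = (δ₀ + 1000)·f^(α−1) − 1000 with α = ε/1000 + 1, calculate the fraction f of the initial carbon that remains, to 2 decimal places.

α − 1 = ε/1000 = 0.0347
(δ_res + 1000)/(δ₀ + 1000) = (-31.1 + 1000)/(-17.0 + 1000) = 968.9/983.0 = 0.985656
f = 0.985656^(1/0.0347) = exp(ln(0.985656)/0.0347) = exp(-0.01445/0.0347)
f = exp(-0.4164) = 0.6594

0.66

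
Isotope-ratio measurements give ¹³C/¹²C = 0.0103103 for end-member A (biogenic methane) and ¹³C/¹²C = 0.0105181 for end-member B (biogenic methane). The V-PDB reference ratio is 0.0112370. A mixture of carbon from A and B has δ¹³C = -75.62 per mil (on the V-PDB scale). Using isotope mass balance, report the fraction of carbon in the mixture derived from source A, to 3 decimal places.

δ_A = (0.0103103/0.0112370 − 1)×1000 = (0.917531 − 1)×1000 = -82.469 per mil
δ_B = (0.0105181/0.0112370 − 1)×1000 = (0.936024 − 1)×1000 = -63.976 per mil
f_A = (δ_mix − δ_B)/(δ_A − δ_B) = (-75.62 − (-63.976))/(-82.469 − (-63.976))
f_A = -11.644 / -18.492 = 0.6297

0.630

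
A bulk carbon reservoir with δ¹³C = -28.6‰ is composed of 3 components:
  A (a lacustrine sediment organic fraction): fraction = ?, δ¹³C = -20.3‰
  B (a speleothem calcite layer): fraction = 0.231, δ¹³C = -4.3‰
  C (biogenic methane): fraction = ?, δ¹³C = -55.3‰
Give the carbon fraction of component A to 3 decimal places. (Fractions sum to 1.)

0.426

Let f_A and f_C be the unknown fractions; fractions sum to 1 so f_A + f_C = 0.769.
Mass balance: Σ fᵢ·δᵢ = δ_bulk ⇒ f_A·(-20.3) + f_C·(-55.3) = -28.6 − (-0.993) = -27.607
Substitute f_C = 0.769 − f_A:
f_A·(-20.3 − -55.3) = -27.607 − 0.769×(-55.3) = 14.919
f_A = 14.919 / 35.0 = 0.4263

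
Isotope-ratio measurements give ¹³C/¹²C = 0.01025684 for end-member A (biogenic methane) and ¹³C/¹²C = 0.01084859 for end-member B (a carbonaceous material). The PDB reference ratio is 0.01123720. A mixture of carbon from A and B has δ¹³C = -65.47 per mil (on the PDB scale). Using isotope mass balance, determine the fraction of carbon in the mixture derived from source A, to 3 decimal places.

0.587

δ_A = (0.01025684/0.01123720 − 1)×1000 = (0.912758 − 1)×1000 = -87.242 per mil
δ_B = (0.01084859/0.01123720 − 1)×1000 = (0.965418 − 1)×1000 = -34.582 per mil
f_A = (δ_mix − δ_B)/(δ_A − δ_B) = (-65.47 − (-34.582))/(-87.242 − (-34.582))
f_A = -30.888 / -52.660 = 0.5865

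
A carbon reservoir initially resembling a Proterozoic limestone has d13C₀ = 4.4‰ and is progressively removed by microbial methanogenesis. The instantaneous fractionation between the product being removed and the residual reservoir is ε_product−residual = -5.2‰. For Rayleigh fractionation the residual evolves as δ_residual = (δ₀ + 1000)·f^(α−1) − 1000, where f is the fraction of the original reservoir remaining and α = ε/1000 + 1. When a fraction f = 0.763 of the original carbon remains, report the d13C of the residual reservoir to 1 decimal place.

5.8‰

Rayleigh residual: δ_res = (δ₀ + 1000)·f^(α−1) − 1000
α = ε/1000 + 1 = 0.99480, so α − 1 = -0.00520
f^(α−1) = 0.763^(-0.00520) = 1.001408
δ_res = (4.4 + 1000) × 1.001408 − 1000 = 1005.814 − 1000 = 5.81‰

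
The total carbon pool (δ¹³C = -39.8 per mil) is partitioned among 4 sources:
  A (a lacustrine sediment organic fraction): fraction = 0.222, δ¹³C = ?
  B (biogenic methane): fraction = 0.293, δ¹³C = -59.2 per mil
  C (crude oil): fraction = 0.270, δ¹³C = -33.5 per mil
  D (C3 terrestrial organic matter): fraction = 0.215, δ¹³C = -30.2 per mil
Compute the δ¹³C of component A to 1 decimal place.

-31.2 per mil

Isotope mass balance: δ_bulk = Σ fᵢ·δᵢ.
-39.8 = 0.222×δ_A + 0.293×(-59.2) + 0.270×(-33.5) + 0.215×(-30.2)
0.222·δ_A = -39.8 − (-32.884) = -6.916
δ_A = -6.916 / 0.222 = -31.15 per mil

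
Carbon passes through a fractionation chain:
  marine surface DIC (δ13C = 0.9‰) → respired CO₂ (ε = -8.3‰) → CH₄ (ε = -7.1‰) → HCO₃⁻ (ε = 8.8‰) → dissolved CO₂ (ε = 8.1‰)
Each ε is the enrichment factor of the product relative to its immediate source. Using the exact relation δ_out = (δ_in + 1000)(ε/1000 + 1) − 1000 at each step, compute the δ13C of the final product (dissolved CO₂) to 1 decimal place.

step 1: δ = (0.90 + 1000)·(-8.3/1000 + 1) − 1000 = -7.41‰
step 2: δ = (-7.41 + 1000)·(-7.1/1000 + 1) − 1000 = -14.45‰
step 3: δ = (-14.45 + 1000)·(8.8/1000 + 1) − 1000 = -5.78‰
step 4: δ = (-5.78 + 1000)·(8.1/1000 + 1) − 1000 = 2.27‰

2.3‰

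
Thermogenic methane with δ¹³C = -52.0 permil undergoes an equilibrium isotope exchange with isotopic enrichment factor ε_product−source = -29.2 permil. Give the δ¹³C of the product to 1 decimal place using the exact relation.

-79.7 permil

To first order, δ_product ≈ δ_source + ε = -81.2 permil.
Exactly, δ_product = (δ_source + 1000)·(ε/1000 + 1) − 1000.
δ_product = (-52.0 + 1000) × (-29.2/1000 + 1) − 1000
δ_product = -79.68 permil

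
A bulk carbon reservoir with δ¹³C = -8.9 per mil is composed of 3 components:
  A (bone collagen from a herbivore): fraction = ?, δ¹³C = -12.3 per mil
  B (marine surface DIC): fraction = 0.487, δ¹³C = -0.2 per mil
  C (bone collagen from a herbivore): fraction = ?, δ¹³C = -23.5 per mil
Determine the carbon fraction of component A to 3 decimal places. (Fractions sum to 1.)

0.290

Let f_A and f_C be the unknown fractions; fractions sum to 1 so f_A + f_C = 0.513.
Mass balance: Σ fᵢ·δᵢ = δ_bulk ⇒ f_A·(-12.3) + f_C·(-23.5) = -8.9 − (-0.097) = -8.803
Substitute f_C = 0.513 − f_A:
f_A·(-12.3 − -23.5) = -8.803 − 0.513×(-23.5) = 3.253
f_A = 3.253 / 11.2 = 0.2904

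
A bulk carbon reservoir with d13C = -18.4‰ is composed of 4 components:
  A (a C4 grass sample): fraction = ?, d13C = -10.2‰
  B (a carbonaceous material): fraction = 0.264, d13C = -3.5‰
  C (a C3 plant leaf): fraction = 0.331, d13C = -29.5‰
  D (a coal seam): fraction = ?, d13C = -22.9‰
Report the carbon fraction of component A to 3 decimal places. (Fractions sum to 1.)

Let f_A and f_D be the unknown fractions; fractions sum to 1 so f_A + f_D = 0.405.
Mass balance: Σ fᵢ·δᵢ = δ_bulk ⇒ f_A·(-10.2) + f_D·(-22.9) = -18.4 − (-10.688) = -7.711
Substitute f_D = 0.405 − f_A:
f_A·(-10.2 − -22.9) = -7.711 − 0.405×(-22.9) = 1.563
f_A = 1.563 / 12.7 = 0.1231

0.123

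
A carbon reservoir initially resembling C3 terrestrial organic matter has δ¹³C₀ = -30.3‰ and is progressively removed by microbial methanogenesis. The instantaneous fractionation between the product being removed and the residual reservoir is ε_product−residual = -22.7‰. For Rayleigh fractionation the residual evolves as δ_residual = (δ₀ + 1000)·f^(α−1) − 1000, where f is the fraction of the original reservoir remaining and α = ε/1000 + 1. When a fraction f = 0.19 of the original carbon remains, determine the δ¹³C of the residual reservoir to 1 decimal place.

7.0‰

Rayleigh residual: δ_res = (δ₀ + 1000)·f^(α−1) − 1000
α = ε/1000 + 1 = 0.97730, so α − 1 = -0.02270
f^(α−1) = 0.19^(-0.02270) = 1.038418
δ_res = (-30.3 + 1000) × 1.038418 − 1000 = 1006.954 − 1000 = 6.95‰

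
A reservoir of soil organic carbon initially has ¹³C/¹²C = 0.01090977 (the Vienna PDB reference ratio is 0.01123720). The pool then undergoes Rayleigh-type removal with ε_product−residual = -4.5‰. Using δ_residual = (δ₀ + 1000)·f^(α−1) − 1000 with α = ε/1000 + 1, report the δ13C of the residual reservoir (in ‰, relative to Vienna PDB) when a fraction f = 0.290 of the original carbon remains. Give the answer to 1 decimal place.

-23.7‰

δ₀ = (0.01090977/0.01123720 − 1)×1000 = (0.970862 − 1)×1000 = -29.138‰
α − 1 = ε/1000 = -0.0045
f^(α−1) = 0.290^(-0.0045) = 1.005586
δ_res = (-29.138 + 1000) × 1.005586 − 1000 = 976.285 − 1000 = -23.71‰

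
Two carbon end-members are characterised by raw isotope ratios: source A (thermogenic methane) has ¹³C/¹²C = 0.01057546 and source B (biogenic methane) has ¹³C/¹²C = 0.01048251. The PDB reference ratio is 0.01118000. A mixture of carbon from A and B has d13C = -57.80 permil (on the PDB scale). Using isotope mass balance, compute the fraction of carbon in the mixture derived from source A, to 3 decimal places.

0.552

δ_A = (0.01057546/0.01118000 − 1)×1000 = (0.945927 − 1)×1000 = -54.073 permil
δ_B = (0.01048251/0.01118000 − 1)×1000 = (0.937613 − 1)×1000 = -62.387 permil
f_A = (δ_mix − δ_B)/(δ_A − δ_B) = (-57.80 − (-62.387))/(-54.073 − (-62.387))
f_A = 4.587 / 8.314 = 0.5518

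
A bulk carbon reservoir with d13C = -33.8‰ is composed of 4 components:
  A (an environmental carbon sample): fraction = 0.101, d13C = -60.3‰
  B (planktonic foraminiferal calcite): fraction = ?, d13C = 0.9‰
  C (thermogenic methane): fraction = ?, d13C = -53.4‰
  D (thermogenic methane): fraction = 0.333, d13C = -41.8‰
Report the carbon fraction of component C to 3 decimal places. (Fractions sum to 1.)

Let f_C and f_B be the unknown fractions; fractions sum to 1 so f_C + f_B = 0.566.
Mass balance: Σ fᵢ·δᵢ = δ_bulk ⇒ f_C·(-53.4) + f_B·(0.9) = -33.8 − (-20.010) = -13.790
Substitute f_B = 0.566 − f_C:
f_C·(-53.4 − 0.9) = -13.790 − 0.566×(0.9) = -14.300
f_C = -14.300 / -54.3 = 0.2633

0.263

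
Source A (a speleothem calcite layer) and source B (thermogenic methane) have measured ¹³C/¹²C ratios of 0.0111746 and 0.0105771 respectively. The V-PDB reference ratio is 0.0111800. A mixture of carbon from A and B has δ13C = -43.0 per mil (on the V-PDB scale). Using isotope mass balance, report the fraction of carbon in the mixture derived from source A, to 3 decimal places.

0.204

δ_A = (0.0111746/0.0111800 − 1)×1000 = (0.999517 − 1)×1000 = -0.483 per mil
δ_B = (0.0105771/0.0111800 − 1)×1000 = (0.946073 − 1)×1000 = -53.927 per mil
f_A = (δ_mix − δ_B)/(δ_A − δ_B) = (-43.0 − (-53.927))/(-0.483 − (-53.927))
f_A = 10.927 / 53.444 = 0.2045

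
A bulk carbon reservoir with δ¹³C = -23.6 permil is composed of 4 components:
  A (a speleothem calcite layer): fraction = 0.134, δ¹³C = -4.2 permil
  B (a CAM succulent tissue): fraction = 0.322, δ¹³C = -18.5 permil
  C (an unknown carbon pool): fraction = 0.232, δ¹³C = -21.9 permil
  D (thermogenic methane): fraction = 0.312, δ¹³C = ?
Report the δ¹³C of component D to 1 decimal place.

Isotope mass balance: δ_bulk = Σ fᵢ·δᵢ.
-23.6 = 0.134×(-4.2) + 0.322×(-18.5) + 0.232×(-21.9) + 0.312×δ_D
0.312·δ_D = -23.6 − (-11.601) = -11.999
δ_D = -11.999 / 0.312 = -38.46 permil

-38.5 permil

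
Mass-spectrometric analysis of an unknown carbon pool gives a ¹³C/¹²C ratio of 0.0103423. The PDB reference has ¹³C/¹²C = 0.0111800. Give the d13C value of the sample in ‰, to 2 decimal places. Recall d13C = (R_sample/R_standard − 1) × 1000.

-74.93‰

d13C = (R_sample / R_standard − 1) × 1000
R_sample / R_standard = 0.0103423 / 0.0111800 = 0.925072
d13C = (0.925072 − 1) × 1000 = -74.928‰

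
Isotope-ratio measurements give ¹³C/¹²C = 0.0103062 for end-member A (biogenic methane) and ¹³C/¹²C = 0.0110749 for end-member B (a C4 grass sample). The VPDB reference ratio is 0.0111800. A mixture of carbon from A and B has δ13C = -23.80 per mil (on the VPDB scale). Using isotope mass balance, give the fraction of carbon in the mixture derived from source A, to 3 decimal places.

0.209

δ_A = (0.0103062/0.0111800 − 1)×1000 = (0.921843 − 1)×1000 = -78.157 per mil
δ_B = (0.0110749/0.0111800 − 1)×1000 = (0.990599 − 1)×1000 = -9.401 per mil
f_A = (δ_mix − δ_B)/(δ_A − δ_B) = (-23.80 − (-9.401))/(-78.157 − (-9.401))
f_A = -14.399 / -68.757 = 0.2094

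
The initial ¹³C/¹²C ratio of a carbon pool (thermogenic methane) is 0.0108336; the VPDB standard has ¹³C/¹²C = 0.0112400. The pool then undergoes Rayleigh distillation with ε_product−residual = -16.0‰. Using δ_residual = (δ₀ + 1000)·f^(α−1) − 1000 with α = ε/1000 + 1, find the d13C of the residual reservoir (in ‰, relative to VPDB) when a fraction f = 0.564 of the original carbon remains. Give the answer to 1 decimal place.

-27.3‰

δ₀ = (0.0108336/0.0112400 − 1)×1000 = (0.963843 − 1)×1000 = -36.157‰
α − 1 = ε/1000 = -0.0160
f^(α−1) = 0.564^(-0.0160) = 1.009205
δ_res = (-36.157 + 1000) × 1.009205 − 1000 = 972.716 − 1000 = -27.28‰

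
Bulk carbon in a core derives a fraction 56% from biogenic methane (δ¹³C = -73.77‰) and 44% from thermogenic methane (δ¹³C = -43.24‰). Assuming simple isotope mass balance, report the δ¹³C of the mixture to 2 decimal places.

-60.34‰

δ_mix = f_A·δ_A + f_B·δ_B
δ_mix = 0.56 × (-73.77) + 0.44 × (-43.24)
δ_mix = -41.311 + -19.026 = -60.337‰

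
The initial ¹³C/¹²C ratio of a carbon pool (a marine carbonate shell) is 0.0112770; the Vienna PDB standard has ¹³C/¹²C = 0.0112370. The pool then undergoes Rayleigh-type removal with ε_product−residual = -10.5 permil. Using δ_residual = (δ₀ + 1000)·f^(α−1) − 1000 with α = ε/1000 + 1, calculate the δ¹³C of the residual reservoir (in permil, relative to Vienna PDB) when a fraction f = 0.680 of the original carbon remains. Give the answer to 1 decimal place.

7.6 permil

δ₀ = (0.0112770/0.0112370 − 1)×1000 = (1.003560 − 1)×1000 = 3.560 permil
α − 1 = ε/1000 = -0.0105
f^(α−1) = 0.680^(-0.0105) = 1.004058
δ_res = (3.560 + 1000) × 1.004058 − 1000 = 1007.632 − 1000 = 7.63 permil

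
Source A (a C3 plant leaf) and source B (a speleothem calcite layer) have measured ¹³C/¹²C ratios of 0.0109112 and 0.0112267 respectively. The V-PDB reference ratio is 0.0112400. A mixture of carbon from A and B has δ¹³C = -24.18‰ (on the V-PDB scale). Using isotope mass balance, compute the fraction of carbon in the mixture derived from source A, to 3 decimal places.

0.819

δ_A = (0.0109112/0.0112400 − 1)×1000 = (0.970747 − 1)×1000 = -29.253‰
δ_B = (0.0112267/0.0112400 − 1)×1000 = (0.998817 − 1)×1000 = -1.183‰
f_A = (δ_mix − δ_B)/(δ_A − δ_B) = (-24.18 − (-1.183))/(-29.253 − (-1.183))
f_A = -22.997 / -28.069 = 0.8193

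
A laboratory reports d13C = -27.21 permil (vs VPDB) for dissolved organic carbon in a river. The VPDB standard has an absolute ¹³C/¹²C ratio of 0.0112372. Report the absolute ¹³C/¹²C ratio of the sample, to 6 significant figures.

0.0109314

R_sample = R_standard × (d13C/1000 + 1)
R_sample = 0.0112372 × (-27.21/1000 + 1) = 0.0112372 × 0.972790
R_sample = 0.0109314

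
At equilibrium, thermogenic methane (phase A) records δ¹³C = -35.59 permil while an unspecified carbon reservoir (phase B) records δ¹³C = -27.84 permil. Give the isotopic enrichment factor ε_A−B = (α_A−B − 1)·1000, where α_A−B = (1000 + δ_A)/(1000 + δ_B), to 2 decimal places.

α_A−B = (1000 + -35.59) / (1000 + -27.84) = 964.41 / 972.16 = 0.992028
ε_A−B = (0.992028 − 1) × 1000 = -7.972 permil
(The approximation ε ≈ δ_A − δ_B would give -7.75 permil.)

-7.97 permil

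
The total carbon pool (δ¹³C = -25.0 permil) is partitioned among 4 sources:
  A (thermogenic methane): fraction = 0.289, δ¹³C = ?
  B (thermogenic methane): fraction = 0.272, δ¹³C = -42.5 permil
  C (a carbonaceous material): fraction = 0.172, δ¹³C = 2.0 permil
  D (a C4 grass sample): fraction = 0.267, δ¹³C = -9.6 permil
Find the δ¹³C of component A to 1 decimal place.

-38.8 permil

Isotope mass balance: δ_bulk = Σ fᵢ·δᵢ.
-25.0 = 0.289×δ_A + 0.272×(-42.5) + 0.172×(2.0) + 0.267×(-9.6)
0.289·δ_A = -25.0 − (-13.779) = -11.221
δ_A = -11.221 / 0.289 = -38.83 permil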